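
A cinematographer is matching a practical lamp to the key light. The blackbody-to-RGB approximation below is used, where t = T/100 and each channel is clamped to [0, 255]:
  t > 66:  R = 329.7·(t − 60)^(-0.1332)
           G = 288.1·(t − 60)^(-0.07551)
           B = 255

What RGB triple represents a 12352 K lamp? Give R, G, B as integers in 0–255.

R=190, G=211, B=255

t = 12352/100 = 123.52; the t > 66 branch applies.
R = 329.7·(123.52 − 60)^(-0.1332) = 329.7·63.52^(-0.1332) = 329.7·0.57524 = 189.658.
G = 288.1·(123.52 − 60)^(-0.07551) = 288.1·63.52^(-0.07551) = 288.1·0.73091 = 210.574.
B = 255 by definition for t > 66.
Rounded: (190, 211, 255).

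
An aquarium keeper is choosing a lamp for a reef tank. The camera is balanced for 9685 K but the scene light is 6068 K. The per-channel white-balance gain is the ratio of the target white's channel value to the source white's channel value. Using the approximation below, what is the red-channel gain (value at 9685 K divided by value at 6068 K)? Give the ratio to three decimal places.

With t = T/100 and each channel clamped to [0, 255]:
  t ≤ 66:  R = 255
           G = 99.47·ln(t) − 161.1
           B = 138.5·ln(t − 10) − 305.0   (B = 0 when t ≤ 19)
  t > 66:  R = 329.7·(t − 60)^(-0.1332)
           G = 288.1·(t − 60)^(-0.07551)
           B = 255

At 6068 K (t = 60.68):
  R = 255 by definition for t ≤ 66.
At 9685 K (t = 96.85):
  R = 329.7·(96.85 − 60)^(-0.1332) = 329.7·36.85^(-0.1332) = 329.7·0.61852 = 203.925.
Gain = 203.925 / 255.000 = 0.7997 → 0.800.

0.800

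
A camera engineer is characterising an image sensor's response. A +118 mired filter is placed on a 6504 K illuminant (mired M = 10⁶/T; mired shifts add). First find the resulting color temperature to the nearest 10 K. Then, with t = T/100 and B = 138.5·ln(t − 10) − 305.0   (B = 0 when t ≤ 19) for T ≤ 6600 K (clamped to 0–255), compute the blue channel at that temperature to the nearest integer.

150

M_in = 10⁶/6504 = 153.75; M_out = 153.75 + (+118) = 271.75.
T_out = 10⁶/271.75 = 3679.8 K → 3680 K; t = 36.8.
B = 138.5·ln(36.8 − 10) − 305.0 = 138.5·ln 26.8 − 305.0 = 138.5·3.2884 − 305.0 = 150.444.
Rounded: 150.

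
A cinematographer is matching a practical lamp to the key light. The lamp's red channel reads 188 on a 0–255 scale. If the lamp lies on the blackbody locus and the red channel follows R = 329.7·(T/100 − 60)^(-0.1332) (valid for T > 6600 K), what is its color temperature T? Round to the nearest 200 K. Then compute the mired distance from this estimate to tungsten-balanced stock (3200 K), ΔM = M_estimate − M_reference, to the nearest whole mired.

-234 mireds

(t − 60)^(-0.1332) = 188/329.7 = 0.57022.
t − 60 = 0.57022^(1/-0.1332) = 0.57022^(-7.508) = 67.848, so t = 127.848.
T = 100·t = 12785 K → 12800 K to the nearest 200 K.
M_estimate = 10⁶/12800 = 78.12; M_reference = 10⁶/3200 = 312.50.
ΔM = 78.12 − 312.50 = -234.38 → -234 mireds.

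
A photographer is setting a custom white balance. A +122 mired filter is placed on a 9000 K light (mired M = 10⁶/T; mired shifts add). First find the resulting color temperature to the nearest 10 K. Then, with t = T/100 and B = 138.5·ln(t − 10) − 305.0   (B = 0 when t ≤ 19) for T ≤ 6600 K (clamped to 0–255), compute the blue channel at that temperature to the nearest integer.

M_in = 10⁶/9000 = 111.11; M_out = 111.11 + (+122) = 233.11.
T_out = 10⁶/233.11 = 4289.8 K → 4290 K; t = 42.9.
B = 138.5·ln(42.9 − 10) − 305.0 = 138.5·ln 32.9 − 305.0 = 138.5·3.4935 − 305.0 = 178.846.
Rounded: 179.

179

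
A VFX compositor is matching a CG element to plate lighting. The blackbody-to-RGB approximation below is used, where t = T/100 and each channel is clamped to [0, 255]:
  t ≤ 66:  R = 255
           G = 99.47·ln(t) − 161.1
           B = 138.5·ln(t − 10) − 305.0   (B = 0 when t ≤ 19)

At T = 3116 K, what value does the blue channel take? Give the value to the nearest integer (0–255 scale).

118

t = 3116/100 = 31.16; the t ≤ 66 branch applies.
B = 138.5·ln(31.16 − 10) − 305.0 = 138.5·ln 21.16 − 305.0 = 138.5·3.0521 − 305.0 = 117.718.
Rounded: 118.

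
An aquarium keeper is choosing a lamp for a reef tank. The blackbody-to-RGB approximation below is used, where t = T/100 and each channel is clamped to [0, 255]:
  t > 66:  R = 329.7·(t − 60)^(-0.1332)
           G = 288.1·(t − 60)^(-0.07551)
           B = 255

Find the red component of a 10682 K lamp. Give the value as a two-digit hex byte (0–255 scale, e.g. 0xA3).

0xC6

t = 10682/100 = 106.82; the t > 66 branch applies.
R = 329.7·(106.82 − 60)^(-0.1332) = 329.7·46.82^(-0.1332) = 329.7·0.59910 = 197.523.
Rounded: 198; in hex, 0xC6.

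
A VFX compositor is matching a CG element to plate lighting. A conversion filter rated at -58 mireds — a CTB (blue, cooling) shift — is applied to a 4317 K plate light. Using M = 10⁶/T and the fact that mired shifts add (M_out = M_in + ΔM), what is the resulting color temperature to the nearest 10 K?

5760 K

M_in = 10⁶/4317 = 231.64 mireds.
M_out = 231.64 + (-58) = 173.64 mireds.
T_out = 10⁶/173.64 = 5759.0 K → 5760 K.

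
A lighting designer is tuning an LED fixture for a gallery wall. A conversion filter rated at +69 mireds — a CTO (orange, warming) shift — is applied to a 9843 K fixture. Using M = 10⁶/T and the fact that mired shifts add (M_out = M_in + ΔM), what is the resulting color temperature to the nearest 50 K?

5850 K

M_in = 10⁶/9843 = 101.60 mireds.
M_out = 101.60 + (+69) = 170.60 mireds.
T_out = 10⁶/170.60 = 5861.8 K → 5850 K.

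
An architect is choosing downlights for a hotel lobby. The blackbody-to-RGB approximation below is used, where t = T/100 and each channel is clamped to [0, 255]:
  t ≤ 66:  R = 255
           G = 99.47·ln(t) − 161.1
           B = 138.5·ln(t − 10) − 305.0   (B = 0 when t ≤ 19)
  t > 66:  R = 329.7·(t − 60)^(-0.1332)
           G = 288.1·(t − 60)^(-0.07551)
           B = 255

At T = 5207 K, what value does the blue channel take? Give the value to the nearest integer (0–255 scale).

t = 5207/100 = 52.07; the t ≤ 66 branch applies.
B = 138.5·ln(52.07 − 10) − 305.0 = 138.5·ln 42.07 − 305.0 = 138.5·3.7393 − 305.0 = 212.898.
Rounded: 213.

213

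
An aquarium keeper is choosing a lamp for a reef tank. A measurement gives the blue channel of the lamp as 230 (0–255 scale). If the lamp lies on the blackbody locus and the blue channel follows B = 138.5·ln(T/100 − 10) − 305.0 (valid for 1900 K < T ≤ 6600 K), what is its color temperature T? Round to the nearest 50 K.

5750 K

ln(t − 10) = (230 + 305.0) / 138.5 = 3.8628.
t − 10 = e^3.8628 = 47.599, so t = 57.599.
T = 100·t = 5760 K → 5750 K to the nearest 50 K.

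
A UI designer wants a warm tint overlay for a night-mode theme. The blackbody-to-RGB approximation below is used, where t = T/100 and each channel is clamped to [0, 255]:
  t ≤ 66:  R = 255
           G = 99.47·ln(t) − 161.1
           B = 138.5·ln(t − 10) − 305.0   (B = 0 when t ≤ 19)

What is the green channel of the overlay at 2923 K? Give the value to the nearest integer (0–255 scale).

t = 2923/100 = 29.23; the t ≤ 66 branch applies.
G = 99.47·ln 29.23 − 161.1 = 99.47·3.3752 − 161.1 = 174.631.
Rounded: 175.

175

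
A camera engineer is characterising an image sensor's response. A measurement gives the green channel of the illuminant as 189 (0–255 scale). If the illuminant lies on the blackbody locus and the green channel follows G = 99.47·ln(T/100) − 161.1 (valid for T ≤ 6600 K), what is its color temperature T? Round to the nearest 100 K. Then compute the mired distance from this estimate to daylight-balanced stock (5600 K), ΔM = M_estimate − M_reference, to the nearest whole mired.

+116 mireds

ln t = (189 + 161.1) / 99.47 = 3.5197.
t = e^3.5197 = 33.773.
T = 100·t = 3377 K → 3400 K to the nearest 100 K.
M_estimate = 10⁶/3400 = 294.12; M_reference = 10⁶/5600 = 178.57.
ΔM = 294.12 − 178.57 = 115.55 → +116 mireds.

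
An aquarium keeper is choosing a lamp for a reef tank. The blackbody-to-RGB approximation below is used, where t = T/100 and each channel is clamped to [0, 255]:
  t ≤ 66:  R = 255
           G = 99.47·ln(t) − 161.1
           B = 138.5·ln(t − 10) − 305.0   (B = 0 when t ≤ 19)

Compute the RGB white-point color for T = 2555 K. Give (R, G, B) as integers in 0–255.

t = 2555/100 = 25.55; the t ≤ 66 branch applies.
R = 255 by definition for t ≤ 66.
G = 99.47·ln 25.55 − 161.1 = 99.47·3.2406 − 161.1 = 161.246.
B = 138.5·ln(25.55 − 10) − 305.0 = 138.5·ln 15.55 − 305.0 = 138.5·2.7441 − 305.0 = 75.052.
Rounded: (255, 161, 75).

(255, 161, 75)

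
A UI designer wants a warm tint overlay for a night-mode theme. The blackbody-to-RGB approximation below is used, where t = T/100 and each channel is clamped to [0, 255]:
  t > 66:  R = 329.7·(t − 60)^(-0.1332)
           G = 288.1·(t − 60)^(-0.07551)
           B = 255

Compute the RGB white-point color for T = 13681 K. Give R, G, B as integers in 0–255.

R=185, G=208, B=255

t = 13681/100 = 136.81; the t > 66 branch applies.
R = 329.7·(136.81 − 60)^(-0.1332) = 329.7·76.81^(-0.1332) = 329.7·0.56087 = 184.919.
G = 288.1·(136.81 − 60)^(-0.07551) = 288.1·76.81^(-0.07551) = 288.1·0.72050 = 207.575.
B = 255 by definition for t > 66.
Rounded: (185, 208, 255).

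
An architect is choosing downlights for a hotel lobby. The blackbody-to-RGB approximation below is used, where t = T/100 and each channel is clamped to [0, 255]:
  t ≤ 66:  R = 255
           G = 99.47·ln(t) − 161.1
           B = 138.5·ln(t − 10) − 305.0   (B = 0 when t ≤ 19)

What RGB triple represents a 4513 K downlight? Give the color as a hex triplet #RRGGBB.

#FFDABC

t = 4513/100 = 45.13; the t ≤ 66 branch applies.
R = 255 by definition for t ≤ 66.
G = 99.47·ln 45.13 − 161.1 = 99.47·3.8095 − 161.1 = 217.836.
B = 138.5·ln(45.13 − 10) − 305.0 = 138.5·ln 35.13 − 305.0 = 138.5·3.5591 − 305.0 = 187.929.
Rounded: (255, 218, 188).
In hex: #FFDABC.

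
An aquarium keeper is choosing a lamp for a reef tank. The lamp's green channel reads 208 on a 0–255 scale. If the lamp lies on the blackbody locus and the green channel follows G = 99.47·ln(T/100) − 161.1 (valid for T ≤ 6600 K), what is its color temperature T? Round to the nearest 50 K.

ln t = (208 + 161.1) / 99.47 = 3.7107.
t = e^3.7107 = 40.881.
T = 100·t = 4088 K → 4100 K to the nearest 50 K.

4100 K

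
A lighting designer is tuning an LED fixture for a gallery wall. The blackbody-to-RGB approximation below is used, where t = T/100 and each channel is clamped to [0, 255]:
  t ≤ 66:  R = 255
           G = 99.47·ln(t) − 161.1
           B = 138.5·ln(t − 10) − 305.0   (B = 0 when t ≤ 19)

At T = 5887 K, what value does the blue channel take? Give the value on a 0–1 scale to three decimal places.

t = 5887/100 = 58.87; the t ≤ 66 branch applies.
B = 138.5·ln(58.87 − 10) − 305.0 = 138.5·ln 48.87 − 305.0 = 138.5·3.8892 − 305.0 = 233.649.
On a 0–1 scale: 233.649/255 = 0.9163 → 0.916.

0.916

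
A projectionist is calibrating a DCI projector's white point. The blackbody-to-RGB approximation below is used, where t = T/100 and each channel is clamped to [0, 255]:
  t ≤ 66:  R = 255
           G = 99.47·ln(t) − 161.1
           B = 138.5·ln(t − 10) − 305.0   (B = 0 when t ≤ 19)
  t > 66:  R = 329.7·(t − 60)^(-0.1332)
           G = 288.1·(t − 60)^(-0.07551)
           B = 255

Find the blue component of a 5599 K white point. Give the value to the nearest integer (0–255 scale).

225

t = 5599/100 = 55.99; the t ≤ 66 branch applies.
B = 138.5·ln(55.99 − 10) − 305.0 = 138.5·ln 45.99 − 305.0 = 138.5·3.8284 − 305.0 = 225.237.
Rounded: 225.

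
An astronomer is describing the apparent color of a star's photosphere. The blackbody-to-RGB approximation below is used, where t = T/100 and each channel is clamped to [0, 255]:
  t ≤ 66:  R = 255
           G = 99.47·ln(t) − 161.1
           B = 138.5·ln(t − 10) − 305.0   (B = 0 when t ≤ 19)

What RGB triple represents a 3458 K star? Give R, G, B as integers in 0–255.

R=255, G=191, B=138

t = 3458/100 = 34.58; the t ≤ 66 branch applies.
R = 255 by definition for t ≤ 66.
G = 99.47·ln 34.58 − 161.1 = 99.47·3.5433 − 161.1 = 191.350.
B = 138.5·ln(34.58 − 10) − 305.0 = 138.5·ln 24.58 − 305.0 = 138.5·3.2019 − 305.0 = 138.468.
Rounded: (255, 191, 138).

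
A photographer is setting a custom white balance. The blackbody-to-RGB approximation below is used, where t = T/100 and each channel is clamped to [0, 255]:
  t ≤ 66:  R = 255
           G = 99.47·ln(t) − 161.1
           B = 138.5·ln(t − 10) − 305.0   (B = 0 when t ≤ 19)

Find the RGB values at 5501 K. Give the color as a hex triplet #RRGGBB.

#FFEEDE

t = 5501/100 = 55.01; the t ≤ 66 branch applies.
R = 255 by definition for t ≤ 66.
G = 99.47·ln 55.01 − 161.1 = 99.47·4.0075 − 161.1 = 237.528.
B = 138.5·ln(55.01 − 10) − 305.0 = 138.5·ln 45.01 − 305.0 = 138.5·3.8069 − 305.0 = 222.254.
Rounded: (255, 238, 222).
In hex: #FFEEDE.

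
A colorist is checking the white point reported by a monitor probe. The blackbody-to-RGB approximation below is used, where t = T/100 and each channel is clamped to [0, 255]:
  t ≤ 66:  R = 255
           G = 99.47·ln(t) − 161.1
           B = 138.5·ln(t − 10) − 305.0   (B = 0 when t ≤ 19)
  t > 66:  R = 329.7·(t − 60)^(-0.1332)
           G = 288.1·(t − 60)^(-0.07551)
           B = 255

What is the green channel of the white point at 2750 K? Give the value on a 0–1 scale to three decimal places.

0.661

t = 2750/100 = 27.5; the t ≤ 66 branch applies.
G = 99.47·ln 27.5 − 161.1 = 99.47·3.3142 − 161.1 = 168.562.
On a 0–1 scale: 168.562/255 = 0.6610 → 0.661.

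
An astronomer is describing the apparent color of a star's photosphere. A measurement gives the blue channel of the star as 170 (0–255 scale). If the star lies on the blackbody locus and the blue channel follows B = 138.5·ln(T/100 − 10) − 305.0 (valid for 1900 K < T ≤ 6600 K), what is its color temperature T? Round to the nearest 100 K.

4100 K

ln(t − 10) = (170 + 305.0) / 138.5 = 3.4296.
t − 10 = e^3.4296 = 30.864, so t = 40.864.
T = 100·t = 4086 K → 4100 K to the nearest 100 K.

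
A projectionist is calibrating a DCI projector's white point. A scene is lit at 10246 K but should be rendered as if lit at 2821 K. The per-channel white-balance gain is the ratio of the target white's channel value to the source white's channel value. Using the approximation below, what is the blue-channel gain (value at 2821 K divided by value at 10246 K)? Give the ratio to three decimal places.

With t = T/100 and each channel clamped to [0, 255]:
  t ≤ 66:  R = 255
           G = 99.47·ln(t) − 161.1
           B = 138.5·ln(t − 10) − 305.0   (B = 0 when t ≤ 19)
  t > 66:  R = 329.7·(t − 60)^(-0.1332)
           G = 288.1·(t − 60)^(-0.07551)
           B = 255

At 10246 K (t = 102.46):
  B = 255 by definition for t > 66.
At 2821 K (t = 28.21):
  B = 138.5·ln(28.21 − 10) − 305.0 = 138.5·ln 18.21 − 305.0 = 138.5·2.9020 − 305.0 = 96.923.
Gain = 96.923 / 255.000 = 0.3801 → 0.380.

0.380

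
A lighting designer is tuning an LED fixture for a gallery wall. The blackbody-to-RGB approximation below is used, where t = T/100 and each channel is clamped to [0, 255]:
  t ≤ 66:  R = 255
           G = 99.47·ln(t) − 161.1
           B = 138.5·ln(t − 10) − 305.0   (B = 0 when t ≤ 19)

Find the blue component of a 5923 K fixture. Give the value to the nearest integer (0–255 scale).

235

t = 5923/100 = 59.23; the t ≤ 66 branch applies.
B = 138.5·ln(59.23 − 10) − 305.0 = 138.5·ln 49.23 − 305.0 = 138.5·3.8965 − 305.0 = 234.666.
Rounded: 235.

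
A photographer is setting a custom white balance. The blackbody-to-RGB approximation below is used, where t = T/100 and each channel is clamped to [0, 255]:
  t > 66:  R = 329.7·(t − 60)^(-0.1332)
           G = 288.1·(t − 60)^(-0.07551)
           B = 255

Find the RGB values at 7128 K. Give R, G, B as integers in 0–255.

R=239, G=240, B=255

t = 7128/100 = 71.28; the t > 66 branch applies.
R = 329.7·(71.28 − 60)^(-0.1332) = 329.7·11.28^(-0.1332) = 329.7·0.72416 = 238.754.
G = 288.1·(71.28 − 60)^(-0.07551) = 288.1·11.28^(-0.07551) = 288.1·0.83280 = 239.929.
B = 255 by definition for t > 66.
Rounded: (239, 240, 255).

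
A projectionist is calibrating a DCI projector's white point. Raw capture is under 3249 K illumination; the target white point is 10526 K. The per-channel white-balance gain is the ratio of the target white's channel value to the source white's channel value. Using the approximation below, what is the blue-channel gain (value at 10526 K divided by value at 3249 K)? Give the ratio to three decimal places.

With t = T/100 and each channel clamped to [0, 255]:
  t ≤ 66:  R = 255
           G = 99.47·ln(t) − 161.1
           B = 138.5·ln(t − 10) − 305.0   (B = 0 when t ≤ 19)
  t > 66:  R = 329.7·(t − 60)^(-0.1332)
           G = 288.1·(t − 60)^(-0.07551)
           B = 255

At 3249 K (t = 32.49):
  B = 138.5·ln(32.49 − 10) − 305.0 = 138.5·ln 22.49 − 305.0 = 138.5·3.1131 − 305.0 = 126.160.
At 10526 K (t = 105.26):
  B = 255 by definition for t > 66.
Gain = 255.000 / 126.160 = 2.0212 → 2.021.

2.021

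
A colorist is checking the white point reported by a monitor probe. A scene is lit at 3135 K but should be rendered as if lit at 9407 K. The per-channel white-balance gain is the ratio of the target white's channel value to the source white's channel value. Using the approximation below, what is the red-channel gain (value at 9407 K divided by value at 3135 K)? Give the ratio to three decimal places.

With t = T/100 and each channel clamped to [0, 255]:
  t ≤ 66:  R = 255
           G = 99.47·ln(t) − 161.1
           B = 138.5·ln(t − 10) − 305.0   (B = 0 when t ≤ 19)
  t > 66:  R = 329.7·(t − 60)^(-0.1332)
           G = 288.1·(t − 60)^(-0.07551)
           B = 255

At 3135 K (t = 31.35):
  R = 255 by definition for t ≤ 66.
At 9407 K (t = 94.07):
  R = 329.7·(94.07 − 60)^(-0.1332) = 329.7·34.07^(-0.1332) = 329.7·0.62501 = 206.066.
Gain = 206.066 / 255.000 = 0.8081 → 0.808.

0.808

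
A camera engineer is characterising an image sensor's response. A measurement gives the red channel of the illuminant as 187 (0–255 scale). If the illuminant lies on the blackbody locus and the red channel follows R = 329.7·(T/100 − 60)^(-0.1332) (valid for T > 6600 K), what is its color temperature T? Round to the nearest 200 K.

13000 K

(t − 60)^(-0.1332) = 187/329.7 = 0.56718.
t − 60 = 0.56718^(1/-0.1332) = 0.56718^(-7.508) = 70.620, so t = 130.620.
T = 100·t = 13062 K → 13000 K to the nearest 200 K.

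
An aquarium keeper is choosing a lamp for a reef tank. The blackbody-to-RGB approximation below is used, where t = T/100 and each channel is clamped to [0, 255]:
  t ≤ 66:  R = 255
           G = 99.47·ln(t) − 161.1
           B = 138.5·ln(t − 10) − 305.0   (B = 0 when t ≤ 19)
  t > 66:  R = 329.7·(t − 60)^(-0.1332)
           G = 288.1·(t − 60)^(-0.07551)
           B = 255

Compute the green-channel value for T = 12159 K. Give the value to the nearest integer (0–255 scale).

t = 12159/100 = 121.59; the t > 66 branch applies.
G = 288.1·(121.59 − 60)^(-0.07551) = 288.1·61.59^(-0.07551) = 288.1·0.73261 = 211.066.
Rounded: 211.

211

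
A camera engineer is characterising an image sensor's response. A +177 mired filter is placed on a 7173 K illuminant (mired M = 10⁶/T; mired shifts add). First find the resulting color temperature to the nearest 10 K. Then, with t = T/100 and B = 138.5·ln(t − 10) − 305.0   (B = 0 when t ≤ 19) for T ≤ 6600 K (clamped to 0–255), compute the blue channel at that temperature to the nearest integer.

M_in = 10⁶/7173 = 139.41; M_out = 139.41 + (+177) = 316.41.
T_out = 10⁶/316.41 = 3160.4 K → 3160 K; t = 31.6.
B = 138.5·ln(31.6 − 10) − 305.0 = 138.5·ln 21.6 − 305.0 = 138.5·3.0727 − 305.0 = 120.568.
Rounded: 121.

121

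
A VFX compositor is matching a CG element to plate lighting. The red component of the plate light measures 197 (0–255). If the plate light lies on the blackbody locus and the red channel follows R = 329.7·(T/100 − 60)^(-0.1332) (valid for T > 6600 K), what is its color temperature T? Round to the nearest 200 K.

10800 K

(t − 60)^(-0.1332) = 197/329.7 = 0.59751.
t − 60 = 0.59751^(1/-0.1332) = 0.59751^(-7.508) = 47.761, so t = 107.761.
T = 100·t = 10776 K → 10800 K to the nearest 200 K.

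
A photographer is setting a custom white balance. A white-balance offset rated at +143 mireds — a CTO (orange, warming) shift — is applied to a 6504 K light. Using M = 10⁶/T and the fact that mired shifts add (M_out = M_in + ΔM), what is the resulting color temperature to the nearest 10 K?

3370 K

M_in = 10⁶/6504 = 153.75 mireds.
M_out = 153.75 + (+143) = 296.75 mireds.
T_out = 10⁶/296.75 = 3369.8 K → 3370 K.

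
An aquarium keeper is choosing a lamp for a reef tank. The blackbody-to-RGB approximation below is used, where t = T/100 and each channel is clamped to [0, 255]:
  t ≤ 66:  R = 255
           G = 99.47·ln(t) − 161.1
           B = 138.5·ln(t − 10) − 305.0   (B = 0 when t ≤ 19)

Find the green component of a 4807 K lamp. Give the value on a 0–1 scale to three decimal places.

0.879

t = 4807/100 = 48.07; the t ≤ 66 branch applies.
G = 99.47·ln 48.07 − 161.1 = 99.47·3.8727 − 161.1 = 224.113.
On a 0–1 scale: 224.113/255 = 0.8789 → 0.879.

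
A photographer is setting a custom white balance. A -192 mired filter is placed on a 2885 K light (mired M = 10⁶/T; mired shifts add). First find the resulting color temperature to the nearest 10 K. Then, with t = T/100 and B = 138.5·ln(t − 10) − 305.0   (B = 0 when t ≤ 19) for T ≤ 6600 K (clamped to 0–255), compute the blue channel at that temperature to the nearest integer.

M_in = 10⁶/2885 = 346.62; M_out = 346.62 + (-192) = 154.62.
T_out = 10⁶/154.62 = 6467.4 K → 6470 K; t = 64.7.
B = 138.5·ln(64.7 − 10) − 305.0 = 138.5·ln 54.7 − 305.0 = 138.5·4.0019 − 305.0 = 249.258.
Rounded: 249.

249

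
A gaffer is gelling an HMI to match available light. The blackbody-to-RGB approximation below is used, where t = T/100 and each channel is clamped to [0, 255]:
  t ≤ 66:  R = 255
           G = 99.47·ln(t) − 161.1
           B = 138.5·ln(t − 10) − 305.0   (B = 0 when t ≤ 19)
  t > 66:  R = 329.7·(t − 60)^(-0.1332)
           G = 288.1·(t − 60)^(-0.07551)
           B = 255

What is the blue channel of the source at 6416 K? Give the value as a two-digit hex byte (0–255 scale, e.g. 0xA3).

0xF8

t = 6416/100 = 64.16; the t ≤ 66 branch applies.
B = 138.5·ln(64.16 − 10) − 305.0 = 138.5·ln 54.16 − 305.0 = 138.5·3.9919 − 305.0 = 247.884.
Rounded: 248; in hex, 0xF8.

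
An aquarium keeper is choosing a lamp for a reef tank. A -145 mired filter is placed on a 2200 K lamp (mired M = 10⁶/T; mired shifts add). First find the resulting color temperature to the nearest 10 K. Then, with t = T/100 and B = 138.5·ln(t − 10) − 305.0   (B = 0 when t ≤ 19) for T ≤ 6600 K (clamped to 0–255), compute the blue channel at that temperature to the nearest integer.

M_in = 10⁶/2200 = 454.55; M_out = 454.55 + (-145) = 309.55.
T_out = 10⁶/309.55 = 3230.5 K → 3230 K; t = 32.3.
B = 138.5·ln(32.3 − 10) − 305.0 = 138.5·ln 22.3 − 305.0 = 138.5·3.1046 − 305.0 = 124.985.
Rounded: 125.

125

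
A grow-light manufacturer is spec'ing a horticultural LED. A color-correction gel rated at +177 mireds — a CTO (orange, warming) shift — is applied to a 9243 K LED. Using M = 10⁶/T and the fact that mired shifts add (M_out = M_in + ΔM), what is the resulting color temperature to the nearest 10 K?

3510 K

M_in = 10⁶/9243 = 108.19 mireds.
M_out = 108.19 + (+177) = 285.19 mireds.
T_out = 10⁶/285.19 = 3506.4 K → 3510 K.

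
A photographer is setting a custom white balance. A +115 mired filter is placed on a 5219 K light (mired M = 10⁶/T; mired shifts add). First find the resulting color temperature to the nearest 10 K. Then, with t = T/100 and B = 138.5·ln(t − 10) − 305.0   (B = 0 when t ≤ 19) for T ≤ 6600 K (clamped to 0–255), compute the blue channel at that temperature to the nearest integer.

127

M_in = 10⁶/5219 = 191.61; M_out = 191.61 + (+115) = 306.61.
T_out = 10⁶/306.61 = 3261.5 K → 3260 K; t = 32.6.
B = 138.5·ln(32.6 − 10) − 305.0 = 138.5·ln 22.6 − 305.0 = 138.5·3.1179 − 305.0 = 126.836.
Rounded: 127.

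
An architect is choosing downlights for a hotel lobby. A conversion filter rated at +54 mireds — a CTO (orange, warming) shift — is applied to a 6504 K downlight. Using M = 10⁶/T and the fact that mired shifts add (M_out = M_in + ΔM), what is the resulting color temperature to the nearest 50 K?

4800 K

M_in = 10⁶/6504 = 153.75 mireds.
M_out = 153.75 + (+54) = 207.75 mireds.
T_out = 10⁶/207.75 = 4813.4 K → 4800 K.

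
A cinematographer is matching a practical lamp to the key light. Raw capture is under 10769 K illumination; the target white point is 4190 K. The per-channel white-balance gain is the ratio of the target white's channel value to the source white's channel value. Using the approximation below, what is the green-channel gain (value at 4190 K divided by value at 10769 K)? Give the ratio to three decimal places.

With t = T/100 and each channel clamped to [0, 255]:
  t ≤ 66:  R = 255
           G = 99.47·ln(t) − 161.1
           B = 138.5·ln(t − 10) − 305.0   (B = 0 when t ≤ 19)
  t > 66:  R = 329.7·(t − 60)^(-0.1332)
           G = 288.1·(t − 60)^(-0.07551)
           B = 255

0.978

At 10769 K (t = 107.69):
  G = 288.1·(107.69 − 60)^(-0.07551) = 288.1·47.69^(-0.07551) = 288.1·0.74690 = 215.182.
At 4190 K (t = 41.9):
  G = 99.47·ln 41.9 − 161.1 = 99.47·3.7353 − 161.1 = 210.449.
Gain = 210.449 / 215.182 = 0.9780 → 0.978.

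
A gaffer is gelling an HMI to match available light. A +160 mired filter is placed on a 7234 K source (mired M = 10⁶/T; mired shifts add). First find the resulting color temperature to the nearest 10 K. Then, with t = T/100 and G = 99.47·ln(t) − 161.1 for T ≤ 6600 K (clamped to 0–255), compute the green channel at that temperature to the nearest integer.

M_in = 10⁶/7234 = 138.24; M_out = 138.24 + (+160) = 298.24.
T_out = 10⁶/298.24 = 3353.0 K → 3350 K; t = 33.5.
G = 99.47·ln 33.5 − 161.1 = 99.47·3.5115 − 161.1 = 188.193.
Rounded: 188.

188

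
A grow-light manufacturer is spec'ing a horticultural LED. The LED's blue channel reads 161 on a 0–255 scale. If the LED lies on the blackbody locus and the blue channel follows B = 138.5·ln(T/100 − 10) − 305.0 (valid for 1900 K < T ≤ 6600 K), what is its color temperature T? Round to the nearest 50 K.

ln(t − 10) = (161 + 305.0) / 138.5 = 3.3646.
t − 10 = e^3.3646 = 28.923, so t = 38.923.
T = 100·t = 3892 K → 3900 K to the nearest 50 K.

3900 K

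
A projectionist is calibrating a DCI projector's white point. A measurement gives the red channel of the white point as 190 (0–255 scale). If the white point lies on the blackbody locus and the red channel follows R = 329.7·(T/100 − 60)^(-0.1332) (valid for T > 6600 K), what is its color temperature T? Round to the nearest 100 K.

(t − 60)^(-0.1332) = 190/329.7 = 0.57628.
t − 60 = 0.57628^(1/-0.1332) = 0.57628^(-7.508) = 62.667, so t = 122.667.
T = 100·t = 12267 K → 12300 K to the nearest 100 K.

12300 K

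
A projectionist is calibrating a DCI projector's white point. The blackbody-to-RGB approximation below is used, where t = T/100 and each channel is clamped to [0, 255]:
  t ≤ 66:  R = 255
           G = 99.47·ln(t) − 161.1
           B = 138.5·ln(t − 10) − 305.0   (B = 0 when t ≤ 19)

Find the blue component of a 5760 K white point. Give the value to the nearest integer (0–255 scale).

230

t = 5760/100 = 57.6; the t ≤ 66 branch applies.
B = 138.5·ln(57.6 − 10) − 305.0 = 138.5·ln 47.6 − 305.0 = 138.5·3.8628 − 305.0 = 230.002.
Rounded: 230.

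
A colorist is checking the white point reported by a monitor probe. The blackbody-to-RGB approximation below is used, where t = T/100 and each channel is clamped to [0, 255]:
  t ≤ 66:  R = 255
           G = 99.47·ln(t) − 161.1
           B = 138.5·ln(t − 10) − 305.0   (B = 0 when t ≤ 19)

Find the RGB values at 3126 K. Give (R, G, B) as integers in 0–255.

t = 3126/100 = 31.26; the t ≤ 66 branch applies.
R = 255 by definition for t ≤ 66.
G = 99.47·ln 31.26 − 161.1 = 99.47·3.4423 − 161.1 = 181.309.
B = 138.5·ln(31.26 − 10) − 305.0 = 138.5·ln 21.26 − 305.0 = 138.5·3.0568 − 305.0 = 118.371.
Rounded: (255, 181, 118).

(255, 181, 118)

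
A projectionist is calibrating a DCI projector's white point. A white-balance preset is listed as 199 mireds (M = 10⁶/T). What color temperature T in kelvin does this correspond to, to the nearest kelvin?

5025 K

T = 10⁶ / 199 = 5025.13 K → 5025 K.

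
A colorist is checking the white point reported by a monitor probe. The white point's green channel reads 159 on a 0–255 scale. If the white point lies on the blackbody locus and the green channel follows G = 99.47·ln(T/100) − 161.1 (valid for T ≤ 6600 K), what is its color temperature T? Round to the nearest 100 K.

ln t = (159 + 161.1) / 99.47 = 3.2181.
t = e^3.2181 = 24.980.
T = 100·t = 2498 K → 2500 K to the nearest 100 K.

2500 K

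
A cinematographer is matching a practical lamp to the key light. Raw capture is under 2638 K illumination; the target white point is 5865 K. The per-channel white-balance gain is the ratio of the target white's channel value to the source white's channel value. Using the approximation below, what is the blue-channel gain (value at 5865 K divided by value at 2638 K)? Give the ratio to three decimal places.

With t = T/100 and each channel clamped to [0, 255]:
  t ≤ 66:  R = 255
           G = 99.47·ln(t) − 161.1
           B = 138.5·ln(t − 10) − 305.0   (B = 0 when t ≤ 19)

2.833

At 2638 K (t = 26.38):
  B = 138.5·ln(26.38 − 10) − 305.0 = 138.5·ln 16.38 − 305.0 = 138.5·2.7961 − 305.0 = 82.254.
At 5865 K (t = 58.65):
  B = 138.5·ln(58.65 − 10) − 305.0 = 138.5·ln 48.65 − 305.0 = 138.5·3.8847 − 305.0 = 233.024.
Gain = 233.024 / 82.254 = 2.8330 → 2.833.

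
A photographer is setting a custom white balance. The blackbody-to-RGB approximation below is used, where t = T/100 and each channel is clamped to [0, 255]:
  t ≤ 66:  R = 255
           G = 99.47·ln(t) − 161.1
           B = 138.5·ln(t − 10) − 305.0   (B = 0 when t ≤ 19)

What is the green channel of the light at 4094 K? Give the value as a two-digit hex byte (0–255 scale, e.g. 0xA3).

t = 4094/100 = 40.94; the t ≤ 66 branch applies.
G = 99.47·ln 40.94 − 161.1 = 99.47·3.7121 − 161.1 = 208.143.
Rounded: 208; in hex, 0xD0.

0xD0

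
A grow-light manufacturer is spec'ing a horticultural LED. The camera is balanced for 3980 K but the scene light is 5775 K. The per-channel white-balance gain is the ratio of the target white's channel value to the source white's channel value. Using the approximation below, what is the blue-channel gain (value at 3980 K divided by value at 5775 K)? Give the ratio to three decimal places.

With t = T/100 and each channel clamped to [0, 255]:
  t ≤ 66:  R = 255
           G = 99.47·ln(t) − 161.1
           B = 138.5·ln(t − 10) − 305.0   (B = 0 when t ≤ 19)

At 5775 K (t = 57.75):
  B = 138.5·ln(57.75 − 10) − 305.0 = 138.5·ln 47.75 − 305.0 = 138.5·3.8660 − 305.0 = 230.438.
At 3980 K (t = 39.8):
  B = 138.5·ln(39.8 − 10) − 305.0 = 138.5·ln 29.8 − 305.0 = 138.5·3.3945 − 305.0 = 165.139.
Gain = 165.139 / 230.438 = 0.7166 → 0.717.

0.717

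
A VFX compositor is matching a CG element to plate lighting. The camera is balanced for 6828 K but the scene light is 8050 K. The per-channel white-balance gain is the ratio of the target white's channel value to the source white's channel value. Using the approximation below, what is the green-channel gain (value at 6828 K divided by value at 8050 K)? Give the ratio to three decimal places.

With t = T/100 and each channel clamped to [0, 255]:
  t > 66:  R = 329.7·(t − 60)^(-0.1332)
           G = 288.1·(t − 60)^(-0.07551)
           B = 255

1.071

At 8050 K (t = 80.5):
  G = 288.1·(80.5 − 60)^(-0.07551) = 288.1·20.5^(-0.07551) = 288.1·0.79607 = 229.347.
At 6828 K (t = 68.28):
  G = 288.1·(68.28 − 60)^(-0.07551) = 288.1·8.28^(-0.07551) = 288.1·0.85247 = 245.597.
Gain = 245.597 / 229.347 = 1.0709 → 1.071.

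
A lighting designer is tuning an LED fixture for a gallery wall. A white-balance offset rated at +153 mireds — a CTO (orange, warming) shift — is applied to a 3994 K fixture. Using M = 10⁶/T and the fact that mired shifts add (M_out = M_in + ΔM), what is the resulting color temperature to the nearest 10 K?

2480 K

M_in = 10⁶/3994 = 250.38 mireds.
M_out = 250.38 + (+153) = 403.38 mireds.
T_out = 10⁶/403.38 = 2479.1 K → 2480 K.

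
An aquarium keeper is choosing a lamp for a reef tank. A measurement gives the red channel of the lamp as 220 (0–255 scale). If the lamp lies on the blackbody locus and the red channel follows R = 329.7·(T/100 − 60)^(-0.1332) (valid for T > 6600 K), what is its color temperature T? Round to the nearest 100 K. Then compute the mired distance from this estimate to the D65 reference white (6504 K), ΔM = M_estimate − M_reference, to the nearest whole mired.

-30 mireds

(t − 60)^(-0.1332) = 220/329.7 = 0.66727.
t − 60 = 0.66727^(1/-0.1332) = 0.66727^(-7.508) = 20.847, so t = 80.847.
T = 100·t = 8085 K → 8100 K to the nearest 100 K.
M_estimate = 10⁶/8100 = 123.46; M_reference = 10⁶/6504 = 153.75.
ΔM = 123.46 − 153.75 = -30.29 → -30 mireds.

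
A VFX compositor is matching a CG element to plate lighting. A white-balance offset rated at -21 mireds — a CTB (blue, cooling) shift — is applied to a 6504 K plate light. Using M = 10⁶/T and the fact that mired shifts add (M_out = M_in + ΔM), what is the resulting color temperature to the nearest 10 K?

7530 K

M_in = 10⁶/6504 = 153.75 mireds.
M_out = 153.75 + (-21) = 132.75 mireds.
T_out = 10⁶/132.75 = 7532.9 K → 7530 K.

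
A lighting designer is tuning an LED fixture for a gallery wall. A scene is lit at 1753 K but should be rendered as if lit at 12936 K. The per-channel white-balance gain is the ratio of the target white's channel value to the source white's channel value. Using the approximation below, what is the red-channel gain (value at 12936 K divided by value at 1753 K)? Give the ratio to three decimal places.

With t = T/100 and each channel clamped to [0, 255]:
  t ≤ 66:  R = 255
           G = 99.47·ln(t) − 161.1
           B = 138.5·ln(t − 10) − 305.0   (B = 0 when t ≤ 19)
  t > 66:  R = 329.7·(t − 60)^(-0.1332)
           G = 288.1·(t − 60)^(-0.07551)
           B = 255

At 1753 K (t = 17.53):
  R = 255 by definition for t ≤ 66.
At 12936 K (t = 129.36):
  R = 329.7·(129.36 − 60)^(-0.1332) = 329.7·69.36^(-0.1332) = 329.7·0.56854 = 187.449.
Gain = 187.449 / 255.000 = 0.7351 → 0.735.

0.735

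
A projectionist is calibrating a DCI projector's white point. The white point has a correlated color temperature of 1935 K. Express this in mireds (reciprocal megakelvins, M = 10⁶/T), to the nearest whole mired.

M = 10⁶ / 1935 = 516.796 → 517 mireds.

517 mireds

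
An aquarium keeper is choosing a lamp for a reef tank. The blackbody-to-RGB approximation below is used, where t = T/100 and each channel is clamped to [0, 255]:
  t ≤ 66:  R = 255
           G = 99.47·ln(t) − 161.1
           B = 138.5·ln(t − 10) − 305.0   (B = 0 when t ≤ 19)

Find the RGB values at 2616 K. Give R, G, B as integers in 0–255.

R=255, G=164, B=80

t = 2616/100 = 26.16; the t ≤ 66 branch applies.
R = 255 by definition for t ≤ 66.
G = 99.47·ln 26.16 − 161.1 = 99.47·3.2642 − 161.1 = 163.593.
B = 138.5·ln(26.16 − 10) − 305.0 = 138.5·ln 16.16 − 305.0 = 138.5·2.7825 − 305.0 = 80.382.
Rounded: (255, 164, 80).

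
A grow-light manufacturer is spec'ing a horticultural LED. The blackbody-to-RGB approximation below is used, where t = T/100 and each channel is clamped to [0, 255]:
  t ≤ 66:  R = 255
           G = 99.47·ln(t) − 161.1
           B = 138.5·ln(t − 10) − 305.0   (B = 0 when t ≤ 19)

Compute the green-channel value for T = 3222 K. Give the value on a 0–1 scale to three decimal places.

t = 3222/100 = 32.22; the t ≤ 66 branch applies.
G = 99.47·ln 32.22 − 161.1 = 99.47·3.4726 − 161.1 = 184.318.
On a 0–1 scale: 184.318/255 = 0.7228 → 0.723.

0.723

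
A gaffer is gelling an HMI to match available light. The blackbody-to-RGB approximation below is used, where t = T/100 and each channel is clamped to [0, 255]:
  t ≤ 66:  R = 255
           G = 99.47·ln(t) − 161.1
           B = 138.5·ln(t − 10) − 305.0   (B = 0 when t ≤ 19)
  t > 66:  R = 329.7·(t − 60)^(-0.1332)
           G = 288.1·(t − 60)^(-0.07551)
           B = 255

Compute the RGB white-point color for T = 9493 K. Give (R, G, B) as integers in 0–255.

t = 9493/100 = 94.93; the t > 66 branch applies.
R = 329.7·(94.93 − 60)^(-0.1332) = 329.7·34.93^(-0.1332) = 329.7·0.62294 = 205.383.
G = 288.1·(94.93 − 60)^(-0.07551) = 288.1·34.93^(-0.07551) = 288.1·0.76467 = 220.301.
B = 255 by definition for t > 66.
Rounded: (205, 220, 255).

(205, 220, 255)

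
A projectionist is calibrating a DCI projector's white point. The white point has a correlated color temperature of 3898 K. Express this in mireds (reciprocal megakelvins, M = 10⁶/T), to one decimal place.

M = 10⁶ / 3898 = 256.542 → 256.5 mireds.

256.5 mireds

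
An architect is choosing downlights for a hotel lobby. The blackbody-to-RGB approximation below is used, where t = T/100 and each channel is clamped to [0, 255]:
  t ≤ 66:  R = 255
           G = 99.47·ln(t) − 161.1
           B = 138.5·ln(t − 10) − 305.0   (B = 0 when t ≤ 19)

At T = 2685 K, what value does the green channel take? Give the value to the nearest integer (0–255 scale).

t = 2685/100 = 26.85; the t ≤ 66 branch applies.
G = 99.47·ln 26.85 − 161.1 = 99.47·3.2903 − 161.1 = 166.183.
Rounded: 166.

166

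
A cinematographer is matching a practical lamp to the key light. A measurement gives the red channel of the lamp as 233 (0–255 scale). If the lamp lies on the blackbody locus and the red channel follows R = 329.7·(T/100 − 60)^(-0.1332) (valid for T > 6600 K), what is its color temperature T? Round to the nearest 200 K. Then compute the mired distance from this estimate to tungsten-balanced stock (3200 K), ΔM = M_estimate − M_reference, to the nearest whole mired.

(t − 60)^(-0.1332) = 233/329.7 = 0.70670.
t − 60 = 0.70670^(1/-0.1332) = 0.70670^(-7.508) = 13.547, so t = 73.547.
T = 100·t = 7355 K → 7400 K to the nearest 200 K.
M_estimate = 10⁶/7400 = 135.14; M_reference = 10⁶/3200 = 312.50.
ΔM = 135.14 − 312.50 = -177.36 → -177 mireds.

-177 mireds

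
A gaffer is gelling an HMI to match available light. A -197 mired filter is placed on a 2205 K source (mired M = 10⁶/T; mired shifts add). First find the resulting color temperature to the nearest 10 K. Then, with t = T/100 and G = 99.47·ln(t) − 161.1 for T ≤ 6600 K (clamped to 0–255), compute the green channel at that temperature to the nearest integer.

M_in = 10⁶/2205 = 453.51; M_out = 453.51 + (-197) = 256.51.
T_out = 10⁶/256.51 = 3898.4 K → 3900 K; t = 39.
G = 99.47·ln 39 − 161.1 = 99.47·3.6636 − 161.1 = 203.314.
Rounded: 203.

203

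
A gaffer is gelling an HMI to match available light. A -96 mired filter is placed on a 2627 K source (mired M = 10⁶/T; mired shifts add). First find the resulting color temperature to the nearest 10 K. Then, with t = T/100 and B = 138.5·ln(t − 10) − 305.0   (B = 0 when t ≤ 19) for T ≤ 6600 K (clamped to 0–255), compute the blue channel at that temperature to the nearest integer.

141

M_in = 10⁶/2627 = 380.66; M_out = 380.66 + (-96) = 284.66.
T_out = 10⁶/284.66 = 3512.9 K → 3510 K; t = 35.1.
B = 138.5·ln(35.1 − 10) − 305.0 = 138.5·ln 25.1 − 305.0 = 138.5·3.2229 − 305.0 = 141.367.
Rounded: 141.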